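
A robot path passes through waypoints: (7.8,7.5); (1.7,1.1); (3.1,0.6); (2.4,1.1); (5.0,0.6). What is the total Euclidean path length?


Segment lengths:
  seg1 = sqrt((-6.1)^2 + (-6.4)^2) = 8.8414
  seg2 = sqrt((1.4)^2 + (-0.5)^2) = 1.4866
  seg3 = sqrt((-0.7)^2 + (0.5)^2) = 0.8602
  seg4 = sqrt((2.6)^2 + (-0.5)^2) = 2.6476
Total = 13.8359


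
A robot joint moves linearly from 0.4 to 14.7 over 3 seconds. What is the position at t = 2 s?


s = t/T = 2/3 = 0.6667
p(t) = p0 + (pf-p0)*s
= 0.4 + (14.7 - 0.4) * 0.6667
= 9.9333


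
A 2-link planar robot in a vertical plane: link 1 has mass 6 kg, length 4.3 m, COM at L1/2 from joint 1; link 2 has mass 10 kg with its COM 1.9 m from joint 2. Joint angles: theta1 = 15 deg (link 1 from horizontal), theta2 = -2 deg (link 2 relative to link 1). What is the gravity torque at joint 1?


Horizontal distance from joint 1 to link-1 COM:
  x_c1 = (L1/2)*cos(t1) = 2.15 * 0.9659 = 2.0767 m
Horizontal distance from joint 1 to link-2 COM:
  x_c2 = L1*cos(t1) + Lc2*cos(t1+t2)
       = 4.3*0.9659 + 1.9*0.9744 = 6.0048 m
tau1 = m1*g*x_c1 + m2*g*x_c2
     = 6*9.81*2.0767 + 10*9.81*6.0048
     = 122.2369 + 589.0693
     = 711.3063 Nm


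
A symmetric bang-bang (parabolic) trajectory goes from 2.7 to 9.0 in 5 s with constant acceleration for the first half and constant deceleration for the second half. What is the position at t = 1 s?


Symmetric rest-to-rest: each phase covers (pf-p0)/2 in time T/2. 0.5*a*(T/2)^2 = (pf-p0)/2 => a = 4*(pf-p0)/T^2
a = 4*(9.0-2.7)/5^2 = 1.008
t = 1 is in the acceleration phase (t <= T/2).
p = p0 + 0.5*a*t^2 = 2.7 + 0.5*1.008*1^2
= 3.204


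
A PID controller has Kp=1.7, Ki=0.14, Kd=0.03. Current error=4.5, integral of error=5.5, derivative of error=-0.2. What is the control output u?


u = Kp*e + Ki*int(e) + Kd*de/dt
= 1.7*4.5 + 0.14*5.5 + 0.03*(-0.2)
= 7.65 + 0.77 + -0.006
= 8.414


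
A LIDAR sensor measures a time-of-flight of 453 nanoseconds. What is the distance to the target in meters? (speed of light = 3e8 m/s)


tof = 453 ns = 4.53e-07 s
dist = c * tof / 2
= 3e8 * 4.53e-07 / 2
= 67.95 m


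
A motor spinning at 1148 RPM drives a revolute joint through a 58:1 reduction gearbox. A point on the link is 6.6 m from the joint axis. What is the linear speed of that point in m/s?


omega_motor = 1148 * 2*pi/60 = 120.2183 rad/s
omega_joint = omega_motor / 58 = 2.0727 rad/s
v = omega_joint * r = 2.0727 * 6.6
= 13.68 m/s


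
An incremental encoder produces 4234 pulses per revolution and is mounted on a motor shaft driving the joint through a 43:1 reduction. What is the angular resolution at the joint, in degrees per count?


counts per rev = 4234
effective counts at joint = 4234 * 43 = 182062
resolution = 360 / 182062
= 0.002 deg/count


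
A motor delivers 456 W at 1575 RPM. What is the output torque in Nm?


omega = 1575 * 2*pi/60 = 164.9336 rad/s
tau = P / omega = 456 / 164.9336
= 2.7647 Nm


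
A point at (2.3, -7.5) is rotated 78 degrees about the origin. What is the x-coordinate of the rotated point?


x' = x*cos(theta) - y*sin(theta)
cos(78 deg) = 0.2079, sin(78 deg) = 0.9781
x' = 2.3 * 0.2079 - -7.5 * 0.9781
= 0.4782 - -7.3361
= 7.8143


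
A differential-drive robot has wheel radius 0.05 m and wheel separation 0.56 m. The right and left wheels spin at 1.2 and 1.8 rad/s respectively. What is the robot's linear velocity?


vR = r*wR = 0.05*1.2 = 0.06 m/s
vL = r*wL = 0.05*1.8 = 0.09 m/s
v = (vR+vL)/2 = 0.075 m/s
omega = (vR-vL)/L = -0.0536 rad/s
linear velocity = 0.075 m/s


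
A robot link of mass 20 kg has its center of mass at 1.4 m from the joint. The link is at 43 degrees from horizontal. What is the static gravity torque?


tau = m*g*L*cos(angle)
= 20 * 9.81 * 1.4 * cos(43 deg)
= 20 * 9.81 * 1.4 * 0.7314
= 200.8882 Nm


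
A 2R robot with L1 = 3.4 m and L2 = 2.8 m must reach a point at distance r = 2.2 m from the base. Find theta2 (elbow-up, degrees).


cos(theta2) = (r^2 - L1^2 - L2^2) / (2*L1*L2)
cos(theta2) = (4.84 - 11.56 - 7.84) / 19.04
cos(theta2) = -0.764706
theta2 = 139.8808 degrees


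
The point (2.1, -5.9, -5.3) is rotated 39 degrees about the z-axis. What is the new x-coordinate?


Rotation about z-axis: x' = x*cos(theta) - y*sin(theta)
= 2.1 * 0.7771 - -5.9 * 0.6293
= 5.345


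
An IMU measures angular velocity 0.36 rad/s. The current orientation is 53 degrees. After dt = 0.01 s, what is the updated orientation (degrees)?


delta_theta = w * dt = 0.36 * 0.01 = 0.0036 rad
= 0.2063 deg
theta_new = 53 + 0.2063 = 53.2063 deg


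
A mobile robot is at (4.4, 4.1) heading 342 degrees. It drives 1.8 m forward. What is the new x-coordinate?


x_new = x0 + d*cos(theta)
= 4.4 + 1.8*cos(342)
= 4.4 + 1.7119
= 6.1119


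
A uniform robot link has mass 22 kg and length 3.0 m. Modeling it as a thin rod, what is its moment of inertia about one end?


I = (1/3) * m * L^2
= (1/3) * 22 * 3.0^2
= 0.333333 * 22 * 9.0
= 66.0 kg*m^2


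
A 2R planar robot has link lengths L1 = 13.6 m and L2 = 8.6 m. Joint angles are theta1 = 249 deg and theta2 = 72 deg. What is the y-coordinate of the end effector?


Convert angles to radians: theta1 = 4.3459, theta2 = 1.2566
y = L1*sin(theta1) + L2*sin(theta1+theta2)
y = -12.6967 + -5.4122
y = -18.1088


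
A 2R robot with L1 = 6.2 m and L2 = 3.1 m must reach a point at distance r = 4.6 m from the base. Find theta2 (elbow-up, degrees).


cos(theta2) = (r^2 - L1^2 - L2^2) / (2*L1*L2)
cos(theta2) = (21.16 - 38.44 - 9.61) / 38.44
cos(theta2) = -0.699532
theta2 = 134.3894 degrees


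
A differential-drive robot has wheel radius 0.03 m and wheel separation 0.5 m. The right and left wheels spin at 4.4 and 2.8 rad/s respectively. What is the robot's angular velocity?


vR = r*wR = 0.03*4.4 = 0.132 m/s
vL = r*wL = 0.03*2.8 = 0.084 m/s
v = (vR+vL)/2 = 0.108 m/s
omega = (vR-vL)/L = 0.096 rad/s
angular velocity = 0.096 rad/s


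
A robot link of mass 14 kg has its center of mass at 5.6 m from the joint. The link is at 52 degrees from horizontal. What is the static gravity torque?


tau = m*g*L*cos(angle)
= 14 * 9.81 * 5.6 * cos(52 deg)
= 14 * 9.81 * 5.6 * 0.6157
= 473.5077 Nm


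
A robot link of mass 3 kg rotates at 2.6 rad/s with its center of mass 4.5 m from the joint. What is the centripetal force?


F = m * omega^2 * r
= 3 * 2.6^2 * 4.5
= 3 * 6.76 * 4.5
= 91.26 N


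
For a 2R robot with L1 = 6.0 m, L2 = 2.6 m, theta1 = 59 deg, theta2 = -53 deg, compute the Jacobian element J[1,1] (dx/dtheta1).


J[1,1] = -L1*sin(t1) - L2*sin(t1+t2)
= -6.0*sin(59) - 2.6*sin(6)
= -5.4148


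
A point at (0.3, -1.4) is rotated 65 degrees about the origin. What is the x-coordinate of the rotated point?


x' = x*cos(theta) - y*sin(theta)
cos(65 deg) = 0.4226, sin(65 deg) = 0.9063
x' = 0.3 * 0.4226 - -1.4 * 0.9063
= 0.1268 - -1.2688
= 1.3956


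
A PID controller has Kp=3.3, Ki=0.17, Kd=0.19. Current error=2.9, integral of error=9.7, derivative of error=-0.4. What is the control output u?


u = Kp*e + Ki*int(e) + Kd*de/dt
= 3.3*2.9 + 0.17*9.7 + 0.19*(-0.4)
= 9.57 + 1.649 + -0.076
= 11.143


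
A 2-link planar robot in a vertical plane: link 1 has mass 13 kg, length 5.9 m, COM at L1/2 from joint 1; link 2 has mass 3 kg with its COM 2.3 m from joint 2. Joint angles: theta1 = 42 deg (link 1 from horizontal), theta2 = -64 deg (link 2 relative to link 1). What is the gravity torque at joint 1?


Horizontal distance from joint 1 to link-1 COM:
  x_c1 = (L1/2)*cos(t1) = 2.95 * 0.7431 = 2.1923 m
Horizontal distance from joint 1 to link-2 COM:
  x_c2 = L1*cos(t1) + Lc2*cos(t1+t2)
       = 5.9*0.7431 + 2.3*0.9272 = 6.5171 m
tau1 = m1*g*x_c1 + m2*g*x_c2
     = 13*9.81*2.1923 + 3*9.81*6.5171
     = 279.5811 + 191.7976
     = 471.3787 Nm


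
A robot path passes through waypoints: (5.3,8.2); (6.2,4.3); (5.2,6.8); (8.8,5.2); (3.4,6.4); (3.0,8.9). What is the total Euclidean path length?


Segment lengths:
  seg1 = sqrt((0.9)^2 + (-3.9)^2) = 4.0025
  seg2 = sqrt((-1.0)^2 + (2.5)^2) = 2.6926
  seg3 = sqrt((3.6)^2 + (-1.6)^2) = 3.9395
  seg4 = sqrt((-5.4)^2 + (1.2)^2) = 5.5317
  seg5 = sqrt((-0.4)^2 + (2.5)^2) = 2.5318
Total = 18.6981


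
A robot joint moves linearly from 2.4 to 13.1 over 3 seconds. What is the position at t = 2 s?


s = t/T = 2/3 = 0.6667
p(t) = p0 + (pf-p0)*s
= 2.4 + (13.1 - 2.4) * 0.6667
= 9.5333


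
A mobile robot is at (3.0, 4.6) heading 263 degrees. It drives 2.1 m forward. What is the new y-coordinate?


y_new = y0 + d*sin(theta)
= 4.6 + 2.1*sin(263)
= 4.6 + -2.0843
= 2.5157


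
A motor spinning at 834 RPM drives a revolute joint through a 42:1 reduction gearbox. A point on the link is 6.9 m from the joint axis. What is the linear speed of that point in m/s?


omega_motor = 834 * 2*pi/60 = 87.3363 rad/s
omega_joint = omega_motor / 42 = 2.0794 rad/s
v = omega_joint * r = 2.0794 * 6.9
= 14.3481 m/s


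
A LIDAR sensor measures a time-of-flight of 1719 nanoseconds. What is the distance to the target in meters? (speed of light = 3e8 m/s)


tof = 1719 ns = 1.719e-06 s
dist = c * tof / 2
= 3e8 * 1.719e-06 / 2
= 257.85 m


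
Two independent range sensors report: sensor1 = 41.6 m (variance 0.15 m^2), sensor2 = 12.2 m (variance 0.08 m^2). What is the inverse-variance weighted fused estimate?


w1 = (1/var1) / (1/var1 + 1/var2)
   = 6.6667 / (6.6667 + 12.5) = 0.3478
w2 = 1 - w1 = 0.6522
fused = w1*s1 + w2*s2 = 14.4696 + 7.9565
= 22.4261 m


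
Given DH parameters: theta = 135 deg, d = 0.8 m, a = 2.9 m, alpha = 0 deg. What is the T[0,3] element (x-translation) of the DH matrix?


T[0,3] = a * cos(theta)
= 2.9 * cos(135 deg)
= 2.9 * -0.7071
= -2.0506


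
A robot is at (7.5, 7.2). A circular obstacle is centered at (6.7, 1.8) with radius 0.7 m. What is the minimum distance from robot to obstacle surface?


center_dist = sqrt((7.5-6.7)^2 + (7.2-1.8)^2)
= sqrt(0.64 + 29.16)
= 5.4589
min_dist = center_dist - radius = 5.4589 - 0.7 = 4.7589 m


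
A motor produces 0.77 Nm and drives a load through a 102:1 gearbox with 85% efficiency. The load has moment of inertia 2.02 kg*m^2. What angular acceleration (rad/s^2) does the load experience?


tau_out = tau_motor * N * eta
= 0.77 * 102 * 0.85 = 66.759 Nm
alpha = tau_out / I = 66.759 / 2.02
= 33.049 rad/s^2


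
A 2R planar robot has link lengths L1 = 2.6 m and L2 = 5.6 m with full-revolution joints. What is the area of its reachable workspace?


r_max = L1 + L2 = 8.2 m
r_min = |L1 - L2| = 3.0 m
Area = pi*(r_max^2 - r_min^2)
= pi*(67.24 - 9.0)
= pi * 58.24
= 182.9664 m^2


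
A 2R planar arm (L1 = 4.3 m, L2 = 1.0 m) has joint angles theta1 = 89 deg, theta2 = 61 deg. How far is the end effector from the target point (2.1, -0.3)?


End effector via forward kinematics:
x = L1*cos(t1) + L2*cos(t1+t2) = -0.791
y = L1*sin(t1) + L2*sin(t1+t2) = 4.7993
Distance to target:
d = sqrt((2.1 - -0.791)^2 + (-0.3 - 4.7993)^2)
= sqrt(8.3578 + 26.0033)
= 5.8618 m


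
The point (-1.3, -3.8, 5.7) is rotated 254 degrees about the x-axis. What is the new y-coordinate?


Rotation about x-axis: y' = y*cos(theta) - z*sin(theta)
= -3.8 * -0.2756 - 5.7 * -0.9613
= 6.5266


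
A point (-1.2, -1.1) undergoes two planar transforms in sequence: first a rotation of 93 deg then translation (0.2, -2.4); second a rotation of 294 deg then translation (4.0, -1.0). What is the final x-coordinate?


After transform 1:
x1 = cos(93)*-1.2 - sin(93)*-1.1 + 0.2 = 1.3613
y1 = sin(93)*-1.2 + cos(93)*-1.1 + -2.4 = -3.5408
After transform 2:
x2 = cos(294)*1.3613 - sin(294)*-3.5408 + 4.0
= 1.319


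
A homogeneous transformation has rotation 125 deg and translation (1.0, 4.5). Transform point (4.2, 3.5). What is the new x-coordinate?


x' = cos(theta)*px - sin(theta)*py + tx
= -0.5736*4.2 - 0.8192*3.5 + 1.0
= -4.2761


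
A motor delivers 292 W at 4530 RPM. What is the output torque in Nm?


omega = 4530 * 2*pi/60 = 474.3805 rad/s
tau = P / omega = 292 / 474.3805
= 0.6155 Nm


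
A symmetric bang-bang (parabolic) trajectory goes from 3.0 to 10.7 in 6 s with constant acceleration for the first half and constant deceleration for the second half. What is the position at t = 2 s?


Symmetric rest-to-rest: each phase covers (pf-p0)/2 in time T/2. 0.5*a*(T/2)^2 = (pf-p0)/2 => a = 4*(pf-p0)/T^2
a = 4*(10.7-3.0)/6^2 = 0.8556
t = 2 is in the acceleration phase (t <= T/2).
p = p0 + 0.5*a*t^2 = 3.0 + 0.5*0.8556*2^2
= 4.7111


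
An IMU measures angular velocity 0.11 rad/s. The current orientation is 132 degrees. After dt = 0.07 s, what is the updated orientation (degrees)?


delta_theta = w * dt = 0.11 * 0.07 = 0.0077 rad
= 0.4412 deg
theta_new = 132 + 0.4412 = 132.4412 deg


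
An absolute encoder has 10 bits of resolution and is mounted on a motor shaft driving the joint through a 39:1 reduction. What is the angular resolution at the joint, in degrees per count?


counts = 2^10 = 1024
effective counts at joint = 1024 * 39 = 39936
resolution = 360 / 39936
= 0.009 deg/count


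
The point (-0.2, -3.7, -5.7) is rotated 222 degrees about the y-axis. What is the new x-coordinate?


Rotation about y-axis: x' = x*cos(theta) + z*sin(theta)
= -0.2 * -0.7431 + -5.7 * -0.6691
= 3.9627


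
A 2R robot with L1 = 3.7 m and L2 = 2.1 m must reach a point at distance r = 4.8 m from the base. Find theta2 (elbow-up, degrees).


cos(theta2) = (r^2 - L1^2 - L2^2) / (2*L1*L2)
cos(theta2) = (23.04 - 13.69 - 4.41) / 15.54
cos(theta2) = 0.317889
theta2 = 71.4647 degrees


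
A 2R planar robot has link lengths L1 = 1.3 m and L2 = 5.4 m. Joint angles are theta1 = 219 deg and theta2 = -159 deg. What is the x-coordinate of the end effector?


Convert angles to radians: theta1 = 3.8223, theta2 = -2.7751
x = L1*cos(theta1) + L2*cos(theta1+theta2)
x = -1.0103 + 2.7
x = 1.6897


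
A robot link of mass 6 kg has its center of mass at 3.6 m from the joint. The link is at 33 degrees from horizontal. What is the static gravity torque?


tau = m*g*L*cos(angle)
= 6 * 9.81 * 3.6 * cos(33 deg)
= 6 * 9.81 * 3.6 * 0.8387
= 177.7109 Nm


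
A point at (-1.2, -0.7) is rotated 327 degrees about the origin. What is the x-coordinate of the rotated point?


x' = x*cos(theta) - y*sin(theta)
cos(327 deg) = 0.8387, sin(327 deg) = -0.5446
x' = -1.2 * 0.8387 - -0.7 * -0.5446
= -1.0064 - 0.3812
= -1.3877


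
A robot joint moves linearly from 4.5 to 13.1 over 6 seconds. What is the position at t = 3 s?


s = t/T = 3/6 = 0.5
p(t) = p0 + (pf-p0)*s
= 4.5 + (13.1 - 4.5) * 0.5
= 8.8


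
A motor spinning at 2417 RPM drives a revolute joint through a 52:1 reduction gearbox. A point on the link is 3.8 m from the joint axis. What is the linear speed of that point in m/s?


omega_motor = 2417 * 2*pi/60 = 253.1076 rad/s
omega_joint = omega_motor / 52 = 4.8675 rad/s
v = omega_joint * r = 4.8675 * 3.8
= 18.4963 m/s


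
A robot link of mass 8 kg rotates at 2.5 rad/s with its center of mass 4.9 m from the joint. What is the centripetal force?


F = m * omega^2 * r
= 8 * 2.5^2 * 4.9
= 8 * 6.25 * 4.9
= 245.0 N


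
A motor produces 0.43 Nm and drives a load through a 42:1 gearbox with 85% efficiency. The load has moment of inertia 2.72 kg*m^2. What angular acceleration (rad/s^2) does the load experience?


tau_out = tau_motor * N * eta
= 0.43 * 42 * 0.85 = 15.351 Nm
alpha = tau_out / I = 15.351 / 2.72
= 5.6437 rad/s^2


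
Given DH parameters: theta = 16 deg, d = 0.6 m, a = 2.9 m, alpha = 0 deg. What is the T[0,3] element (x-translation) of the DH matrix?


T[0,3] = a * cos(theta)
= 2.9 * cos(16 deg)
= 2.9 * 0.9613
= 2.7877


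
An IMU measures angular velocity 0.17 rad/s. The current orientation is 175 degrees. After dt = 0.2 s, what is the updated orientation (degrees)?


delta_theta = w * dt = 0.17 * 0.2 = 0.034 rad
= 1.9481 deg
theta_new = 175 + 1.9481 = 176.9481 deg


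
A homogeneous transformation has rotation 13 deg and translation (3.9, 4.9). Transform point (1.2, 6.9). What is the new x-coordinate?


x' = cos(theta)*px - sin(theta)*py + tx
= 0.9744*1.2 - 0.225*6.9 + 3.9
= 3.5171


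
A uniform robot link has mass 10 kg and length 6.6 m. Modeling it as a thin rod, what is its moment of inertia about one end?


I = (1/3) * m * L^2
= (1/3) * 10 * 6.6^2
= 0.333333 * 10 * 43.56
= 145.2 kg*m^2


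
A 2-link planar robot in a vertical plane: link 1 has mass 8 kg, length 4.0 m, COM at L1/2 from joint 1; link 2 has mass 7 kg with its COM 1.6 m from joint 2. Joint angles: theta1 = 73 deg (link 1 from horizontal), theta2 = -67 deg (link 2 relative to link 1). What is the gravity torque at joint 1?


Horizontal distance from joint 1 to link-1 COM:
  x_c1 = (L1/2)*cos(t1) = 2.0 * 0.2924 = 0.5847 m
Horizontal distance from joint 1 to link-2 COM:
  x_c2 = L1*cos(t1) + Lc2*cos(t1+t2)
       = 4.0*0.2924 + 1.6*0.9945 = 2.7607 m
tau1 = m1*g*x_c1 + m2*g*x_c2
     = 8*9.81*0.5847 + 7*9.81*2.7607
     = 45.8907 + 189.5788
     = 235.4694 Nm


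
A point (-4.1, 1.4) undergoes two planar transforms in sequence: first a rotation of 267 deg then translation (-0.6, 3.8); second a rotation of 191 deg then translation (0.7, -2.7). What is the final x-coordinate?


After transform 1:
x1 = cos(267)*-4.1 - sin(267)*1.4 + -0.6 = 1.0127
y1 = sin(267)*-4.1 + cos(267)*1.4 + 3.8 = 7.8211
After transform 2:
x2 = cos(191)*1.0127 - sin(191)*7.8211 + 0.7
= 1.1983


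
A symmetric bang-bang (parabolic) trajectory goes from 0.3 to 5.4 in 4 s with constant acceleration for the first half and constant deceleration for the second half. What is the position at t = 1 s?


Symmetric rest-to-rest: each phase covers (pf-p0)/2 in time T/2. 0.5*a*(T/2)^2 = (pf-p0)/2 => a = 4*(pf-p0)/T^2
a = 4*(5.4-0.3)/4^2 = 1.275
t = 1 is in the acceleration phase (t <= T/2).
p = p0 + 0.5*a*t^2 = 0.3 + 0.5*1.275*1^2
= 0.9375


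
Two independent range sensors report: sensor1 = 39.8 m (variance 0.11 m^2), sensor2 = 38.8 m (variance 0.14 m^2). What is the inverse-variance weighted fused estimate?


w1 = (1/var1) / (1/var1 + 1/var2)
   = 9.0909 / (9.0909 + 7.1429) = 0.56
w2 = 1 - w1 = 0.44
fused = w1*s1 + w2*s2 = 22.288 + 17.072
= 39.36 m


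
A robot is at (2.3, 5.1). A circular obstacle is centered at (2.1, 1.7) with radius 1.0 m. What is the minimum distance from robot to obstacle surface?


center_dist = sqrt((2.3-2.1)^2 + (5.1-1.7)^2)
= sqrt(0.04 + 11.56)
= 3.4059
min_dist = center_dist - radius = 3.4059 - 1.0 = 2.4059 m


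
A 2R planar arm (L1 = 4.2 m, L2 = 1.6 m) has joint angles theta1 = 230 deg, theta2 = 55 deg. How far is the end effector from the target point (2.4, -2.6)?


End effector via forward kinematics:
x = L1*cos(t1) + L2*cos(t1+t2) = -2.2856
y = L1*sin(t1) + L2*sin(t1+t2) = -4.7629
Distance to target:
d = sqrt((2.4 - -2.2856)^2 + (-2.6 - -4.7629)^2)
= sqrt(21.9548 + 4.678)
= 5.1607 m


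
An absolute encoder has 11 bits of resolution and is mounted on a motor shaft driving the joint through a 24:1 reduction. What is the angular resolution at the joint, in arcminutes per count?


counts = 2^11 = 2048
effective counts at joint = 2048 * 24 = 49152
resolution = 360*60 / 49152
= 0.4395 arcmin/count


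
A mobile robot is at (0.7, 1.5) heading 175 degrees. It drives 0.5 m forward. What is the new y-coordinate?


y_new = y0 + d*sin(theta)
= 1.5 + 0.5*sin(175)
= 1.5 + 0.0436
= 1.5436


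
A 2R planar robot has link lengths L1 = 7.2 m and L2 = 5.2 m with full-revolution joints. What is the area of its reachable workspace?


r_max = L1 + L2 = 12.4 m
r_min = |L1 - L2| = 2.0 m
Area = pi*(r_max^2 - r_min^2)
= pi*(153.76 - 4.0)
= pi * 149.76
= 470.4849 m^2


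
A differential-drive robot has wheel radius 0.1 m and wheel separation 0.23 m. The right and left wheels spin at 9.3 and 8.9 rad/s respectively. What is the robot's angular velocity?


vR = r*wR = 0.1*9.3 = 0.93 m/s
vL = r*wL = 0.1*8.9 = 0.89 m/s
v = (vR+vL)/2 = 0.91 m/s
omega = (vR-vL)/L = 0.1739 rad/s
angular velocity = 0.1739 rad/s


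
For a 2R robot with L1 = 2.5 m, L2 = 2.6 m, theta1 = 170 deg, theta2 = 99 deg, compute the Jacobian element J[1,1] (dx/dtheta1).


J[1,1] = -L1*sin(t1) - L2*sin(t1+t2)
= -2.5*sin(170) - 2.6*sin(269)
= 2.1655


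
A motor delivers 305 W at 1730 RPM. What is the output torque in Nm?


omega = 1730 * 2*pi/60 = 181.1652 rad/s
tau = P / omega = 305 / 181.1652
= 1.6835 Nm


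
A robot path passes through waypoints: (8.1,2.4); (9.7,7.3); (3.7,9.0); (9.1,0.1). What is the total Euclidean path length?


Segment lengths:
  seg1 = sqrt((1.6)^2 + (4.9)^2) = 5.1546
  seg2 = sqrt((-6.0)^2 + (1.7)^2) = 6.2362
  seg3 = sqrt((5.4)^2 + (-8.9)^2) = 10.4101
Total = 21.8009


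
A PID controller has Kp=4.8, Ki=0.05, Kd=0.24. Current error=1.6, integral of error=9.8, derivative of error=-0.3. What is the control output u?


u = Kp*e + Ki*int(e) + Kd*de/dt
= 4.8*1.6 + 0.05*9.8 + 0.24*(-0.3)
= 7.68 + 0.49 + -0.072
= 8.098


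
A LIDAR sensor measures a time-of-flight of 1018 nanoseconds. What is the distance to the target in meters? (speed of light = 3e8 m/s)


tof = 1018 ns = 1.018e-06 s
dist = c * tof / 2
= 3e8 * 1.018e-06 / 2
= 152.7 m


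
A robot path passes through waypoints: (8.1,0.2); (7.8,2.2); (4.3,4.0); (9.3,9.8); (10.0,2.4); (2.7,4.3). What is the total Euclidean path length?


Segment lengths:
  seg1 = sqrt((-0.3)^2 + (2.0)^2) = 2.0224
  seg2 = sqrt((-3.5)^2 + (1.8)^2) = 3.9357
  seg3 = sqrt((5.0)^2 + (5.8)^2) = 7.6577
  seg4 = sqrt((0.7)^2 + (-7.4)^2) = 7.433
  seg5 = sqrt((-7.3)^2 + (1.9)^2) = 7.5432
Total = 28.592


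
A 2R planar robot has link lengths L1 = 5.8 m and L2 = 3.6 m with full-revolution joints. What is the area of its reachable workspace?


r_max = L1 + L2 = 9.4 m
r_min = |L1 - L2| = 2.2 m
Area = pi*(r_max^2 - r_min^2)
= pi*(88.36 - 4.84)
= pi * 83.52
= 262.3858 m^2


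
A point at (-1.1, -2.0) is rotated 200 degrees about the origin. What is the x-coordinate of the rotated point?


x' = x*cos(theta) - y*sin(theta)
cos(200 deg) = -0.9397, sin(200 deg) = -0.342
x' = -1.1 * -0.9397 - -2.0 * -0.342
= 1.0337 - 0.684
= 0.3496


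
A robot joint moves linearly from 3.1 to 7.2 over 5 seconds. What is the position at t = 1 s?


s = t/T = 1/5 = 0.2
p(t) = p0 + (pf-p0)*s
= 3.1 + (7.2 - 3.1) * 0.2
= 3.92


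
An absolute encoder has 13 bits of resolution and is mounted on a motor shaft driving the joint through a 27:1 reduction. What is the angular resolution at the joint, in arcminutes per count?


counts = 2^13 = 8192
effective counts at joint = 8192 * 27 = 221184
resolution = 360*60 / 221184
= 0.0977 arcmin/count


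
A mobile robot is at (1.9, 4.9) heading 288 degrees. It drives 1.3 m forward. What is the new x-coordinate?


x_new = x0 + d*cos(theta)
= 1.9 + 1.3*cos(288)
= 1.9 + 0.4017
= 2.3017


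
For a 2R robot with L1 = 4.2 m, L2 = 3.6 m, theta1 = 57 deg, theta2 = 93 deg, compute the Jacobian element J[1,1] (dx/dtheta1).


J[1,1] = -L1*sin(t1) - L2*sin(t1+t2)
= -4.2*sin(57) - 3.6*sin(150)
= -5.3224


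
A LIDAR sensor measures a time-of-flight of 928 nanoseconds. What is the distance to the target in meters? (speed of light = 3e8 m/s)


tof = 928 ns = 9.28e-07 s
dist = c * tof / 2
= 3e8 * 9.28e-07 / 2
= 139.2 m


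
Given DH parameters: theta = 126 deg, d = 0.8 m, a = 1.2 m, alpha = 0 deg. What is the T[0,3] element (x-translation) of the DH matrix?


T[0,3] = a * cos(theta)
= 1.2 * cos(126 deg)
= 1.2 * -0.5878
= -0.7053


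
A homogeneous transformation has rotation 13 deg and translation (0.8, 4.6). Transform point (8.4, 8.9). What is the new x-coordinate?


x' = cos(theta)*px - sin(theta)*py + tx
= 0.9744*8.4 - 0.225*8.9 + 0.8
= 6.9826


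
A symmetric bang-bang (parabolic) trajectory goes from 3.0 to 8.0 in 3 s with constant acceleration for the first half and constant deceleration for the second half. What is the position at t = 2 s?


Symmetric rest-to-rest: each phase covers (pf-p0)/2 in time T/2. 0.5*a*(T/2)^2 = (pf-p0)/2 => a = 4*(pf-p0)/T^2
a = 4*(8.0-3.0)/3^2 = 2.2222
t = 2 is in the deceleration phase (t > T/2).
p = pf - 0.5*a*(T-t)^2 = 8.0 - 0.5*2.2222*1^2
= 6.8889


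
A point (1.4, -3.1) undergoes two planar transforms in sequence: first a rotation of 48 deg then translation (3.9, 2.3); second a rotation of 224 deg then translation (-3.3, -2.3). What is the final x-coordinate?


After transform 1:
x1 = cos(48)*1.4 - sin(48)*-3.1 + 3.9 = 7.1405
y1 = sin(48)*1.4 + cos(48)*-3.1 + 2.3 = 1.2661
After transform 2:
x2 = cos(224)*7.1405 - sin(224)*1.2661 + -3.3
= -7.557


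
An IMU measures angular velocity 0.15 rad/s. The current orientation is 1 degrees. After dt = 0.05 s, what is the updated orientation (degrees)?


delta_theta = w * dt = 0.15 * 0.05 = 0.0075 rad
= 0.4297 deg
theta_new = 1 + 0.4297 = 1.4297 deg


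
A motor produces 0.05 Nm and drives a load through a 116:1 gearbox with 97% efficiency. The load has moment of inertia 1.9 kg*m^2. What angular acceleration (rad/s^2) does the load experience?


tau_out = tau_motor * N * eta
= 0.05 * 116 * 0.97 = 5.626 Nm
alpha = tau_out / I = 5.626 / 1.9
= 2.9611 rad/s^2


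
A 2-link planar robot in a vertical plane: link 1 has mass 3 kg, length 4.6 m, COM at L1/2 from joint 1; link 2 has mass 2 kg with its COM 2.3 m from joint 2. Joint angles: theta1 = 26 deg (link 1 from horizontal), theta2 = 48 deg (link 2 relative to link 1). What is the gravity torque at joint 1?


Horizontal distance from joint 1 to link-1 COM:
  x_c1 = (L1/2)*cos(t1) = 2.3 * 0.8988 = 2.0672 m
Horizontal distance from joint 1 to link-2 COM:
  x_c2 = L1*cos(t1) + Lc2*cos(t1+t2)
       = 4.6*0.8988 + 2.3*0.2756 = 4.7684 m
tau1 = m1*g*x_c1 + m2*g*x_c2
     = 3*9.81*2.0672 + 2*9.81*4.7684
     = 60.8385 + 93.5564
     = 154.3948 Nm


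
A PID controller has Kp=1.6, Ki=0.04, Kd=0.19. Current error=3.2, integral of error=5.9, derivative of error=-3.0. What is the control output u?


u = Kp*e + Ki*int(e) + Kd*de/dt
= 1.6*3.2 + 0.04*5.9 + 0.19*(-3.0)
= 5.12 + 0.236 + -0.57
= 4.786


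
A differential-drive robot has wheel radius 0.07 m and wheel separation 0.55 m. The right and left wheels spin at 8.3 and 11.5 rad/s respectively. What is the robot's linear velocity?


vR = r*wR = 0.07*8.3 = 0.581 m/s
vL = r*wL = 0.07*11.5 = 0.805 m/s
v = (vR+vL)/2 = 0.693 m/s
omega = (vR-vL)/L = -0.4073 rad/s
linear velocity = 0.693 m/s


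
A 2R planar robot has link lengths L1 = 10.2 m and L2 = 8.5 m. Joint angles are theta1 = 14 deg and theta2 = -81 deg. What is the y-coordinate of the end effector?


Convert angles to radians: theta1 = 0.2443, theta2 = -1.4137
y = L1*sin(theta1) + L2*sin(theta1+theta2)
y = 2.4676 + -7.8243
y = -5.3567


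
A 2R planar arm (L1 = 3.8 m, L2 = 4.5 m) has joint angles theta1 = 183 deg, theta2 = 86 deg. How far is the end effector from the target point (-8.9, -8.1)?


End effector via forward kinematics:
x = L1*cos(t1) + L2*cos(t1+t2) = -3.8733
y = L1*sin(t1) + L2*sin(t1+t2) = -4.6982
Distance to target:
d = sqrt((-8.9 - -3.8733)^2 + (-8.1 - -4.6982)^2)
= sqrt(25.2674 + 11.5723)
= 6.0696 m


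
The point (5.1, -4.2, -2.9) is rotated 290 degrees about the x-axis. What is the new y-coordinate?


Rotation about x-axis: y' = y*cos(theta) - z*sin(theta)
= -4.2 * 0.342 - -2.9 * -0.9397
= -4.1616


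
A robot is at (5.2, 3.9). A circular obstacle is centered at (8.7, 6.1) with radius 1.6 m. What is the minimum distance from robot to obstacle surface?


center_dist = sqrt((5.2-8.7)^2 + (3.9-6.1)^2)
= sqrt(12.25 + 4.84)
= 4.134
min_dist = center_dist - radius = 4.134 - 1.6 = 2.534 m


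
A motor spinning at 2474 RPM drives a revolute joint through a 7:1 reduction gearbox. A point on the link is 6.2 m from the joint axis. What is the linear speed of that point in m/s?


omega_motor = 2474 * 2*pi/60 = 259.0767 rad/s
omega_joint = omega_motor / 7 = 37.011 rad/s
v = omega_joint * r = 37.011 * 6.2
= 229.4679 m/s


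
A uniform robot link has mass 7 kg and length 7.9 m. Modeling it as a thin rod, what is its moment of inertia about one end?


I = (1/3) * m * L^2
= (1/3) * 7 * 7.9^2
= 0.333333 * 7 * 62.41
= 145.6233 kg*m^2


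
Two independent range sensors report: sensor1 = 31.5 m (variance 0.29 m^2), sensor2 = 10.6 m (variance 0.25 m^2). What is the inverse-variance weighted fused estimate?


w1 = (1/var1) / (1/var1 + 1/var2)
   = 3.4483 / (3.4483 + 4.0) = 0.463
w2 = 1 - w1 = 0.537
fused = w1*s1 + w2*s2 = 14.5833 + 5.6926
= 20.2759 m


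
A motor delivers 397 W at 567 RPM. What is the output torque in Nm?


omega = 567 * 2*pi/60 = 59.3761 rad/s
tau = P / omega = 397 / 59.3761
= 6.6862 Nm


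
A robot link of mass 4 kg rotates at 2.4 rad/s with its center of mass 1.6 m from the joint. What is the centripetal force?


F = m * omega^2 * r
= 4 * 2.4^2 * 1.6
= 4 * 5.76 * 1.6
= 36.864 N


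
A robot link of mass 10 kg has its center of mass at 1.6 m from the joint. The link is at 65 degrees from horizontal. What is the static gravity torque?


tau = m*g*L*cos(angle)
= 10 * 9.81 * 1.6 * cos(65 deg)
= 10 * 9.81 * 1.6 * 0.4226
= 66.3342 Nm


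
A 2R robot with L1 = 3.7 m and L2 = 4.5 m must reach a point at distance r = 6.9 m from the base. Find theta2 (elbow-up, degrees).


cos(theta2) = (r^2 - L1^2 - L2^2) / (2*L1*L2)
cos(theta2) = (47.61 - 13.69 - 20.25) / 33.3
cos(theta2) = 0.410511
theta2 = 65.7631 degrees


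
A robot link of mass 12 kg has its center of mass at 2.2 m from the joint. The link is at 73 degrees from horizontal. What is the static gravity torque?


tau = m*g*L*cos(angle)
= 12 * 9.81 * 2.2 * cos(73 deg)
= 12 * 9.81 * 2.2 * 0.2924
= 75.7196 Nm


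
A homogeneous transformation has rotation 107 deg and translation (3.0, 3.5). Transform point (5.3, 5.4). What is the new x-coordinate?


x' = cos(theta)*px - sin(theta)*py + tx
= -0.2924*5.3 - 0.9563*5.4 + 3.0
= -3.7136


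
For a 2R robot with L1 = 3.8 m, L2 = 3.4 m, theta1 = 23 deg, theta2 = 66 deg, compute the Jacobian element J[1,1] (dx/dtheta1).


J[1,1] = -L1*sin(t1) - L2*sin(t1+t2)
= -3.8*sin(23) - 3.4*sin(89)
= -4.8843


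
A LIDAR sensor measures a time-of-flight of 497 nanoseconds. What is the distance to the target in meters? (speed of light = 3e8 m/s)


tof = 497 ns = 4.97e-07 s
dist = c * tof / 2
= 3e8 * 4.97e-07 / 2
= 74.55 m


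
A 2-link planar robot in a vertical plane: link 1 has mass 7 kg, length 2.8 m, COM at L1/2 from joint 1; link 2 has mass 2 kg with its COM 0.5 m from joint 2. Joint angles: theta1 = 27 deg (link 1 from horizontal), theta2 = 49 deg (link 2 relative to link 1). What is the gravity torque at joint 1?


Horizontal distance from joint 1 to link-1 COM:
  x_c1 = (L1/2)*cos(t1) = 1.4 * 0.891 = 1.2474 m
Horizontal distance from joint 1 to link-2 COM:
  x_c2 = L1*cos(t1) + Lc2*cos(t1+t2)
       = 2.8*0.891 + 0.5*0.2419 = 2.6158 m
tau1 = m1*g*x_c1 + m2*g*x_c2
     = 7*9.81*1.2474 + 2*9.81*2.6158
     = 85.6596 + 51.3216
     = 136.9812 Nm


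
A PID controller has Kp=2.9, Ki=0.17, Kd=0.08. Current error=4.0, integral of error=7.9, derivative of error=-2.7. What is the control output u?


u = Kp*e + Ki*int(e) + Kd*de/dt
= 2.9*4.0 + 0.17*7.9 + 0.08*(-2.7)
= 11.6 + 1.343 + -0.216
= 12.727


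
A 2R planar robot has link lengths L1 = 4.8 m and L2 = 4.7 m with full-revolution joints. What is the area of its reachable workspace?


r_max = L1 + L2 = 9.5 m
r_min = |L1 - L2| = 0.1 m
Area = pi*(r_max^2 - r_min^2)
= pi*(90.25 - 0.01)
= pi * 90.24
= 283.4973 m^2


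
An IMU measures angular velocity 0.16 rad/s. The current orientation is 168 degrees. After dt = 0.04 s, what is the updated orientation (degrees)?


delta_theta = w * dt = 0.16 * 0.04 = 0.0064 rad
= 0.3667 deg
theta_new = 168 + 0.3667 = 168.3667 deg


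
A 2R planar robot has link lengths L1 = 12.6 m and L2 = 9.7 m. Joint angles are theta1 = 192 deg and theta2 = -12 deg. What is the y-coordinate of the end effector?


Convert angles to radians: theta1 = 3.351, theta2 = -0.2094
y = L1*sin(theta1) + L2*sin(theta1+theta2)
y = -2.6197 + -0.0
y = -2.6197


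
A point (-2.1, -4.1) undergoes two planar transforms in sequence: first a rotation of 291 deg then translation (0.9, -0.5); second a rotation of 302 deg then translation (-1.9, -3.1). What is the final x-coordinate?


After transform 1:
x1 = cos(291)*-2.1 - sin(291)*-4.1 + 0.9 = -3.6803
y1 = sin(291)*-2.1 + cos(291)*-4.1 + -0.5 = -0.0088
After transform 2:
x2 = cos(302)*-3.6803 - sin(302)*-0.0088 + -1.9
= -3.8577


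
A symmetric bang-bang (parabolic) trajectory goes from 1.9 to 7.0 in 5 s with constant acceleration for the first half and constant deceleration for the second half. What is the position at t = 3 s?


Symmetric rest-to-rest: each phase covers (pf-p0)/2 in time T/2. 0.5*a*(T/2)^2 = (pf-p0)/2 => a = 4*(pf-p0)/T^2
a = 4*(7.0-1.9)/5^2 = 0.816
t = 3 is in the deceleration phase (t > T/2).
p = pf - 0.5*a*(T-t)^2 = 7.0 - 0.5*0.816*2^2
= 5.368


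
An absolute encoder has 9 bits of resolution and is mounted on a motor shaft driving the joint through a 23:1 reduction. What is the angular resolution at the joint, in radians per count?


counts = 2^9 = 512
effective counts at joint = 512 * 23 = 11776
resolution = 2*pi / 11776
= 5.3356e-04 rad/count


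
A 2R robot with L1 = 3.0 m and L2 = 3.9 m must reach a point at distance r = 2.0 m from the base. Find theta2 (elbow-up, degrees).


cos(theta2) = (r^2 - L1^2 - L2^2) / (2*L1*L2)
cos(theta2) = (4.0 - 9.0 - 15.21) / 23.4
cos(theta2) = -0.863675
theta2 = 149.7318 degrees


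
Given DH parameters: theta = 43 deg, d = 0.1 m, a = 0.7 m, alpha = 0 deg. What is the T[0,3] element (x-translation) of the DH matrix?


T[0,3] = a * cos(theta)
= 0.7 * cos(43 deg)
= 0.7 * 0.7314
= 0.5119


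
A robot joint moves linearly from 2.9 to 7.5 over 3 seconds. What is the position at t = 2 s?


s = t/T = 2/3 = 0.6667
p(t) = p0 + (pf-p0)*s
= 2.9 + (7.5 - 2.9) * 0.6667
= 5.9667


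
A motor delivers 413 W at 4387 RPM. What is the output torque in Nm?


omega = 4387 * 2*pi/60 = 459.4056 rad/s
tau = P / omega = 413 / 459.4056
= 0.899 Nm


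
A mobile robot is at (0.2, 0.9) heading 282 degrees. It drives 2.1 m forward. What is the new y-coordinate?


y_new = y0 + d*sin(theta)
= 0.9 + 2.1*sin(282)
= 0.9 + -2.0541
= -1.1541


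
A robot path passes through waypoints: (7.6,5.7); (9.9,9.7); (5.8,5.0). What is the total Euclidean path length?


Segment lengths:
  seg1 = sqrt((2.3)^2 + (4.0)^2) = 4.6141
  seg2 = sqrt((-4.1)^2 + (-4.7)^2) = 6.237
Total = 10.8511


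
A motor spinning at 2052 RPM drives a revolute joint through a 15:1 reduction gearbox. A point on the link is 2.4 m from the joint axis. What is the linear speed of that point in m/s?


omega_motor = 2052 * 2*pi/60 = 214.8849 rad/s
omega_joint = omega_motor / 15 = 14.3257 rad/s
v = omega_joint * r = 14.3257 * 2.4
= 34.3816 m/s


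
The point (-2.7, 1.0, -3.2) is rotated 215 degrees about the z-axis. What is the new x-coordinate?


Rotation about z-axis: x' = x*cos(theta) - y*sin(theta)
= -2.7 * -0.8192 - 1.0 * -0.5736
= 2.7853


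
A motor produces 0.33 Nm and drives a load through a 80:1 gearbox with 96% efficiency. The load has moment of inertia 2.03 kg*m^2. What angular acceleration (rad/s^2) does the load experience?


tau_out = tau_motor * N * eta
= 0.33 * 80 * 0.96 = 25.344 Nm
alpha = tau_out / I = 25.344 / 2.03
= 12.4847 rad/s^2


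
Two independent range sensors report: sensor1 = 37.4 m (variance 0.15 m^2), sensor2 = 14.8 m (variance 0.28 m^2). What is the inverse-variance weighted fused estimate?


w1 = (1/var1) / (1/var1 + 1/var2)
   = 6.6667 / (6.6667 + 3.5714) = 0.6512
w2 = 1 - w1 = 0.3488
fused = w1*s1 + w2*s2 = 24.3535 + 5.1628
= 29.5163 m


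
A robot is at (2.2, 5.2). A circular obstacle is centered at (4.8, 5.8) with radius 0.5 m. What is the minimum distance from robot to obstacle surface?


center_dist = sqrt((2.2-4.8)^2 + (5.2-5.8)^2)
= sqrt(6.76 + 0.36)
= 2.6683
min_dist = center_dist - radius = 2.6683 - 0.5 = 2.1683 m


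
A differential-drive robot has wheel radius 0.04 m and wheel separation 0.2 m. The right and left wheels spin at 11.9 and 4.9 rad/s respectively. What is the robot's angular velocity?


vR = r*wR = 0.04*11.9 = 0.476 m/s
vL = r*wL = 0.04*4.9 = 0.196 m/s
v = (vR+vL)/2 = 0.336 m/s
omega = (vR-vL)/L = 1.4 rad/s
angular velocity = 1.4 rad/s


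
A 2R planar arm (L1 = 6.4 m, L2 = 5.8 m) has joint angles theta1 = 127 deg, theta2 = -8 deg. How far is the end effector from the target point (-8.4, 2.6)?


End effector via forward kinematics:
x = L1*cos(t1) + L2*cos(t1+t2) = -6.6635
y = L1*sin(t1) + L2*sin(t1+t2) = 10.1841
Distance to target:
d = sqrt((-8.4 - -6.6635)^2 + (2.6 - 10.1841)^2)
= sqrt(3.0154 + 57.518)
= 7.7803 m


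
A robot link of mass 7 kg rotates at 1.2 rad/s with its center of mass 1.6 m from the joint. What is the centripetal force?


F = m * omega^2 * r
= 7 * 1.2^2 * 1.6
= 7 * 1.44 * 1.6
= 16.128 N


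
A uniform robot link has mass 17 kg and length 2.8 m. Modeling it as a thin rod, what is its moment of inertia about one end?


I = (1/3) * m * L^2
= (1/3) * 17 * 2.8^2
= 0.333333 * 17 * 7.84
= 44.4267 kg*m^2


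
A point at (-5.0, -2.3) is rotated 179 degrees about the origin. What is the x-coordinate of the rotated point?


x' = x*cos(theta) - y*sin(theta)
cos(179 deg) = -0.9998, sin(179 deg) = 0.0175
x' = -5.0 * -0.9998 - -2.3 * 0.0175
= 4.9992 - -0.0401
= 5.0394


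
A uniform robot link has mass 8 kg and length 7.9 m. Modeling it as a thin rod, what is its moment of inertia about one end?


I = (1/3) * m * L^2
= (1/3) * 8 * 7.9^2
= 0.333333 * 8 * 62.41
= 166.4267 kg*m^2


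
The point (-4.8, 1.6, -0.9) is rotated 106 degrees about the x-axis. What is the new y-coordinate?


Rotation about x-axis: y' = y*cos(theta) - z*sin(theta)
= 1.6 * -0.2756 - -0.9 * 0.9613
= 0.4241


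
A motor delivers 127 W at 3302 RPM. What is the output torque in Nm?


omega = 3302 * 2*pi/60 = 345.7846 rad/s
tau = P / omega = 127 / 345.7846
= 0.3673 Nm


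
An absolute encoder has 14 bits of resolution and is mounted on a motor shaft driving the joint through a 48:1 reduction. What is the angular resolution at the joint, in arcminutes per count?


counts = 2^14 = 16384
effective counts at joint = 16384 * 48 = 786432
resolution = 360*60 / 786432
= 0.0275 arcmin/count


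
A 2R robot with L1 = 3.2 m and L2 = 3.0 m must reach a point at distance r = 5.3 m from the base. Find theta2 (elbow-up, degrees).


cos(theta2) = (r^2 - L1^2 - L2^2) / (2*L1*L2)
cos(theta2) = (28.09 - 10.24 - 9.0) / 19.2
cos(theta2) = 0.460937
theta2 = 62.5524 degrees


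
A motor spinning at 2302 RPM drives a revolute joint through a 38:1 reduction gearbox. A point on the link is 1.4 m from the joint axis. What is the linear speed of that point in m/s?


omega_motor = 2302 * 2*pi/60 = 241.0649 rad/s
omega_joint = omega_motor / 38 = 6.3438 rad/s
v = omega_joint * r = 6.3438 * 1.4
= 8.8813 m/s


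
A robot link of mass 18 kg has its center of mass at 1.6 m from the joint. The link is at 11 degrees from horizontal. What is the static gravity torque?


tau = m*g*L*cos(angle)
= 18 * 9.81 * 1.6 * cos(11 deg)
= 18 * 9.81 * 1.6 * 0.9816
= 277.3372 Nm


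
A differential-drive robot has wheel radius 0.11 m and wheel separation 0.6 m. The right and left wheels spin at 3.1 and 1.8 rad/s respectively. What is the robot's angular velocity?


vR = r*wR = 0.11*3.1 = 0.341 m/s
vL = r*wL = 0.11*1.8 = 0.198 m/s
v = (vR+vL)/2 = 0.2695 m/s
omega = (vR-vL)/L = 0.2383 rad/s
angular velocity = 0.2383 rad/s


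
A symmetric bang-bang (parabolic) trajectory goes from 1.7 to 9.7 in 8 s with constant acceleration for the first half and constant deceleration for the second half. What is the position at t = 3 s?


Symmetric rest-to-rest: each phase covers (pf-p0)/2 in time T/2. 0.5*a*(T/2)^2 = (pf-p0)/2 => a = 4*(pf-p0)/T^2
a = 4*(9.7-1.7)/8^2 = 0.5
t = 3 is in the acceleration phase (t <= T/2).
p = p0 + 0.5*a*t^2 = 1.7 + 0.5*0.5*3^2
= 3.95
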